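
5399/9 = 599 + 8/9 = 599.89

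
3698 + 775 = 4473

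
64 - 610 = - 546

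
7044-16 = 7028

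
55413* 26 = 1440738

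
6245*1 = 6245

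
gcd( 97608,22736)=392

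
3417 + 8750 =12167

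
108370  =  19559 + 88811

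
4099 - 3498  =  601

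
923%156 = 143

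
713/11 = 64 + 9/11 = 64.82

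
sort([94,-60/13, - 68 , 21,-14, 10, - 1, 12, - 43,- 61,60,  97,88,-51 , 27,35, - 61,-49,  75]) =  [-68 ,-61, - 61, - 51,  -  49, - 43,-14, - 60/13, - 1,10,12, 21,27,35,60, 75, 88,  94,97]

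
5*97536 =487680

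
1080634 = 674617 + 406017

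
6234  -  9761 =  - 3527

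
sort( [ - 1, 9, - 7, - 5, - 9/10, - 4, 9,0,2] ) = [ - 7 , - 5, - 4, - 1 , - 9/10,  0,2, 9,9]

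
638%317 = 4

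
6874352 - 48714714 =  - 41840362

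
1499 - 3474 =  - 1975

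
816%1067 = 816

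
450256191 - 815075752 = -364819561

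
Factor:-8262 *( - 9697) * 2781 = 222804303534 = 2^1 * 3^8 *17^1 * 103^1* 9697^1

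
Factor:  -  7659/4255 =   -  9/5= - 3^2*5^(- 1)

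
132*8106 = 1069992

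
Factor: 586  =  2^1*293^1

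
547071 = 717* 763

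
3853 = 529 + 3324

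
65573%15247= 4585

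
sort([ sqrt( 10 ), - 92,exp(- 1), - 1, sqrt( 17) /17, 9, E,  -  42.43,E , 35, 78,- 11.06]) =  [-92 , - 42.43, - 11.06, - 1, sqrt (17)/17, exp( - 1 ),E, E, sqrt( 10 ),9, 35,78]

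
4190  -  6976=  - 2786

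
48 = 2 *24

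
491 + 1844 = 2335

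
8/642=4/321 = 0.01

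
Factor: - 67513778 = -2^1*33756889^1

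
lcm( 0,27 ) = 0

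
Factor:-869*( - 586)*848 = 431830432=2^5 * 11^1 * 53^1*79^1 * 293^1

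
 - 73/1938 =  - 73/1938 = - 0.04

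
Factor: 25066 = 2^1*83^1*151^1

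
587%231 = 125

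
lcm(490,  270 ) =13230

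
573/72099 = 191/24033 = 0.01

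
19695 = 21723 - 2028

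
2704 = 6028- 3324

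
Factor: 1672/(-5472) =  -11/36 = -  2^( - 2) * 3^( - 2 )*11^1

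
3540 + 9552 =13092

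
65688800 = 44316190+21372610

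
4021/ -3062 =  - 2 + 2103/3062 = - 1.31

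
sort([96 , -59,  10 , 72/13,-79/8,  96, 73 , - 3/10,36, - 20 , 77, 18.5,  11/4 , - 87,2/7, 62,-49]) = [ - 87, -59, - 49, -20,  -  79/8, -3/10, 2/7, 11/4,72/13, 10 , 18.5, 36,62, 73, 77 , 96, 96 ]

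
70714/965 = 73+269/965=73.28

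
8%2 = 0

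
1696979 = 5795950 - 4098971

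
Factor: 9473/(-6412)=-2^ ( -2 )*7^ ( - 1)*229^ ( - 1 ) * 9473^1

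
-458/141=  - 458/141 = - 3.25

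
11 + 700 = 711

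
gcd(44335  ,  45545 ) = 5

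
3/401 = 3/401 =0.01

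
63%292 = 63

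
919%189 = 163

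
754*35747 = 26953238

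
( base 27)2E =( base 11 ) 62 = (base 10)68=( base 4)1010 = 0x44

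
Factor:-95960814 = -2^1*3^1 * 251^1 * 63719^1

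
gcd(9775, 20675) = 25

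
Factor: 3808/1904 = 2^1 = 2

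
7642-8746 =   -  1104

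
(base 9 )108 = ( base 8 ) 131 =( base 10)89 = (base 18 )4h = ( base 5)324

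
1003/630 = 1 + 373/630 = 1.59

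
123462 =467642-344180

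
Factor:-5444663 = - 7^1*29^1*26821^1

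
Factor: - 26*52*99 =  - 133848 = -2^3*3^2*11^1*13^2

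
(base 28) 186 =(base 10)1014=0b1111110110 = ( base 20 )2ae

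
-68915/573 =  - 121 + 418/573 = -120.27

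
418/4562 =209/2281 =0.09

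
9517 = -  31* ( - 307)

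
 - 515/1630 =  - 1 + 223/326 = - 0.32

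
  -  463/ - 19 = 24 + 7/19 = 24.37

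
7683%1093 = 32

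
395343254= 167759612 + 227583642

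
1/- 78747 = -1 + 78746/78747=- 0.00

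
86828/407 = 213  +  137/407 =213.34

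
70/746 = 35/373 = 0.09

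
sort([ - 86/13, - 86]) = [ - 86, - 86/13]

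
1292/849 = 1+ 443/849 = 1.52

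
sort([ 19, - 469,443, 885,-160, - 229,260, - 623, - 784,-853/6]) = [ - 784, - 623, - 469,- 229, - 160,  -  853/6,19,260, 443, 885]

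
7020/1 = 7020 = 7020.00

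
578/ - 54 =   -  289/27 = - 10.70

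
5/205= 1/41 = 0.02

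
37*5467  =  202279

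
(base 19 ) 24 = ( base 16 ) 2a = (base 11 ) 39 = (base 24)1I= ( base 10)42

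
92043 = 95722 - 3679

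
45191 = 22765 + 22426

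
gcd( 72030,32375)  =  35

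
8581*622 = 5337382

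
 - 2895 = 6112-9007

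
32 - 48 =-16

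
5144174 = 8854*581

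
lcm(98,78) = 3822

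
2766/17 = 2766/17=162.71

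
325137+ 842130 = 1167267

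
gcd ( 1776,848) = 16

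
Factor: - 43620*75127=  -  2^2*3^1 * 5^1 * 13^1 *727^1 * 5779^1 = - 3277039740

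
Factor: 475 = 5^2 * 19^1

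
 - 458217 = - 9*50913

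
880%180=160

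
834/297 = 278/99=2.81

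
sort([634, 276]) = [ 276, 634 ] 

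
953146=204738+748408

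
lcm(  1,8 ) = 8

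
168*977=164136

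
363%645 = 363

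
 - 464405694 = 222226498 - 686632192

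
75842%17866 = 4378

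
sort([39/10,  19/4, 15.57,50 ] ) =[ 39/10,19/4,15.57,50]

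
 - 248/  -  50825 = 248/50825=0.00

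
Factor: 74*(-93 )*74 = - 2^2*3^1*31^1*37^2=- 509268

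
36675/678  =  12225/226 = 54.09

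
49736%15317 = 3785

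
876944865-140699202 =736245663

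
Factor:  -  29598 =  -2^1*3^1*4933^1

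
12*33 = 396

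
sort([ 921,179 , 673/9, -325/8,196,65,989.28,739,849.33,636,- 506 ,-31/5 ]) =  [- 506, - 325/8,-31/5,65,  673/9,179, 196, 636, 739,849.33,921, 989.28] 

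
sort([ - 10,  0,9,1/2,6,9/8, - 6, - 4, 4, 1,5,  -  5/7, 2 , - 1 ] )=[  -  10, - 6, - 4, - 1 , - 5/7,0,1/2,1  ,  9/8,2,4, 5,6,9]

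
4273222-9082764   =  -4809542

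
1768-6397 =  - 4629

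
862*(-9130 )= -7870060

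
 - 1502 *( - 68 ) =102136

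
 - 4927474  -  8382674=  -  13310148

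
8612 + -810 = 7802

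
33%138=33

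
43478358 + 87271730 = 130750088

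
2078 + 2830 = 4908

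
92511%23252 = 22755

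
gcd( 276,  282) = 6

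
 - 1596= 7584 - 9180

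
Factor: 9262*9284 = 2^3 * 11^2*211^1*421^1 = 85988408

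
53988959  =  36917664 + 17071295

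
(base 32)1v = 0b111111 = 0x3F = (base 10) 63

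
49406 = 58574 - 9168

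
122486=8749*14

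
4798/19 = 4798/19 = 252.53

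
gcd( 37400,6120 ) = 680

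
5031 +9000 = 14031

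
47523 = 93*511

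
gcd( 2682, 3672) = 18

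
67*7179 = 480993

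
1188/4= 297 = 297.00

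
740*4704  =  3480960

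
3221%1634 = 1587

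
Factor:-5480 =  - 2^3 * 5^1*137^1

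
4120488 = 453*9096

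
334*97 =32398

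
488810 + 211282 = 700092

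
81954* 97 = 7949538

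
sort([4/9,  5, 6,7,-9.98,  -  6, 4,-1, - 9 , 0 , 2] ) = [ - 9.98, - 9, - 6, - 1,0,4/9, 2, 4,  5, 6,7] 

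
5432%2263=906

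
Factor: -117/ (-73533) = 39/24511 = 3^1*13^1*127^( - 1 )*193^( - 1)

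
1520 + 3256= 4776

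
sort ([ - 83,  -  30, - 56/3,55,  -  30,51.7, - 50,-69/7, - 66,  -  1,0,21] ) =[  -  83, - 66, - 50,-30, - 30,  -  56/3, - 69/7, - 1, 0, 21,51.7,55]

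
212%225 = 212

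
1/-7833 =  -1 + 7832/7833 = - 0.00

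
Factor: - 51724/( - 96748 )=19^( - 2)*193^1 =193/361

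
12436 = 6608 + 5828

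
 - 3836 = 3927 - 7763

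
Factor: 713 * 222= 2^1*3^1*23^1 *31^1*37^1=158286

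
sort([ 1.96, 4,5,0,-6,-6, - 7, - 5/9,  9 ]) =[ - 7, - 6,-6,-5/9, 0, 1.96, 4, 5, 9 ]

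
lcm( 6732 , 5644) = 558756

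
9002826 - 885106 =8117720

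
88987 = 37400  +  51587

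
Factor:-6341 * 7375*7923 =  - 370518104625 = -3^1*5^3*17^1*19^1*59^1*139^1 * 373^1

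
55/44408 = 55/44408 =0.00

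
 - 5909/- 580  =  10 + 109/580 = 10.19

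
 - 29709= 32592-62301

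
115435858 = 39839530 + 75596328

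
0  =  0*7140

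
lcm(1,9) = 9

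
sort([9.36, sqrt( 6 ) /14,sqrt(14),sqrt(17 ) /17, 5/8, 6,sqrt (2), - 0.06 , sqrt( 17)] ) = [ - 0.06, sqrt(  6 ) /14,sqrt( 17 )/17,5/8, sqrt( 2 ),sqrt(14 ), sqrt( 17),6, 9.36 ]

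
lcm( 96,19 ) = 1824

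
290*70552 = 20460080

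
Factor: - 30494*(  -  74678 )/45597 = 2^2*3^( - 1)*79^1*193^1*15199^(-1)*37339^1= 2277230932/45597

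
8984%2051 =780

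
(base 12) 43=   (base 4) 303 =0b110011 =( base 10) 51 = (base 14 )39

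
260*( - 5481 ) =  - 1425060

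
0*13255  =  0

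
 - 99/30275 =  - 99/30275 = - 0.00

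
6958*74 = 514892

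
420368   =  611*688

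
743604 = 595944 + 147660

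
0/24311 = 0 =0.00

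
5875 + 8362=14237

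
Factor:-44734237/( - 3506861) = 307^( - 1) * 11423^( - 1) * 44734237^1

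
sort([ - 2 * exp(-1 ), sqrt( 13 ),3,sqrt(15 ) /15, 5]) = [  -  2*exp ( - 1 ) , sqrt( 15)/15,  3, sqrt( 13), 5] 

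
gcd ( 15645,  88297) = 1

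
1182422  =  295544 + 886878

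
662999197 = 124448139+538551058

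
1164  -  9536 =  - 8372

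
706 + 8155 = 8861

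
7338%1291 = 883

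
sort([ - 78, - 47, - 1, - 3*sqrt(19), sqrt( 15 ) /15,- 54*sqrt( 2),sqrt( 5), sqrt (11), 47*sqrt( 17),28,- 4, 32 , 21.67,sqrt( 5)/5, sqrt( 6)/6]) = [ - 78, - 54*sqrt( 2), - 47,- 3*sqrt( 19 ),  -  4, - 1, sqrt( 15)/15, sqrt( 6)/6, sqrt(5 )/5,sqrt(5), sqrt( 11), 21.67, 28, 32, 47*sqrt( 17) ]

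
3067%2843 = 224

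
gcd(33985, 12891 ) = 1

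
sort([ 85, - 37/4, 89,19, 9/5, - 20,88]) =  [  -  20,-37/4,9/5,19,85  ,  88,89]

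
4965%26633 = 4965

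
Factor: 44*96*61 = 257664 = 2^7*3^1*11^1*61^1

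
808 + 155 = 963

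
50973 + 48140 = 99113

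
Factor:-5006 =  - 2^1* 2503^1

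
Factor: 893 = 19^1*47^1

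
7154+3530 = 10684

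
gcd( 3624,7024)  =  8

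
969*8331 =8072739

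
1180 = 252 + 928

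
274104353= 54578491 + 219525862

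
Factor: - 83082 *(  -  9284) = 2^3 * 3^1*11^1 * 61^1*211^1*227^1= 771333288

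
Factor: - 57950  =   - 2^1*5^2*19^1*61^1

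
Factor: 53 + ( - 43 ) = 10 = 2^1 * 5^1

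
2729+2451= 5180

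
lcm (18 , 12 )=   36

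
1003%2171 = 1003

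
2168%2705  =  2168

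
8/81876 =2/20469=0.00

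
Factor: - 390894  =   - 2^1*3^1*7^1*41^1*227^1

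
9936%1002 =918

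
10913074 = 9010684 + 1902390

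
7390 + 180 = 7570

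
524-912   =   - 388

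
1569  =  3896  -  2327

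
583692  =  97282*6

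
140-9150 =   -  9010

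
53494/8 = 6686 + 3/4 = 6686.75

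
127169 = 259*491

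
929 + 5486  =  6415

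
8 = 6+2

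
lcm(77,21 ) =231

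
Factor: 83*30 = 2^1*3^1*5^1*83^1 = 2490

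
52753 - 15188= 37565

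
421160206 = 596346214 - 175186008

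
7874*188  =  1480312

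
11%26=11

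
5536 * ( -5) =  - 27680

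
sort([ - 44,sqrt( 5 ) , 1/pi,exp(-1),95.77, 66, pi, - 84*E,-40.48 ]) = [-84 * E, - 44, - 40.48,1/pi, exp ( - 1), sqrt( 5 ), pi,66,  95.77 ]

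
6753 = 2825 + 3928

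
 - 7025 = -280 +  - 6745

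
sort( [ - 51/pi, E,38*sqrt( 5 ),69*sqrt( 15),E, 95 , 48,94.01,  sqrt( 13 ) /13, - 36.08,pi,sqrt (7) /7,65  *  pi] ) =[ - 36.08,- 51/pi,sqrt( 13)/13,sqrt( 7)/7,  E  ,  E,pi,48,38*sqrt ( 5 ), 94.01, 95,65*pi , 69 * sqrt ( 15)]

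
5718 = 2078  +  3640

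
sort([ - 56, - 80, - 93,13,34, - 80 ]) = [  -  93, - 80 , - 80, - 56,13, 34]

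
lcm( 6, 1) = 6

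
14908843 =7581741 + 7327102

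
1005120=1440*698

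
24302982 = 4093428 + 20209554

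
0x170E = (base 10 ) 5902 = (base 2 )1011100001110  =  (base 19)g6c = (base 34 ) 53K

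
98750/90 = 9875/9 = 1097.22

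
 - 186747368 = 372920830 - 559668198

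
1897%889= 119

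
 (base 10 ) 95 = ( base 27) 3e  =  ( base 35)2P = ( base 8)137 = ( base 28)3b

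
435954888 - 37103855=398851033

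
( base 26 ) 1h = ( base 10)43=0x2B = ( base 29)1E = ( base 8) 53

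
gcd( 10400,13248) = 32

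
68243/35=9749/5 =1949.80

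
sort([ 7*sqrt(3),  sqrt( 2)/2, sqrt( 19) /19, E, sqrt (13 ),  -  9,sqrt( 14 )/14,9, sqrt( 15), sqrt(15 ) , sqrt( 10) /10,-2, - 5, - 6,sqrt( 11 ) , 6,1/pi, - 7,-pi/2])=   [-9,-7,-6,-5, - 2, - pi/2, sqrt( 19 )/19,sqrt( 14) /14, sqrt(10 )/10, 1/pi, sqrt( 2)/2,E, sqrt(11 ), sqrt( 13), sqrt(15 ), sqrt( 15),6,9  ,  7*sqrt( 3)]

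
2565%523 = 473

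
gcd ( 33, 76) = 1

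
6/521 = 6/521 = 0.01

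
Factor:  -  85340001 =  - 3^1*19^1*1497193^1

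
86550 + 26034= 112584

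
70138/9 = 7793 + 1/9 = 7793.11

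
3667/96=3667/96  =  38.20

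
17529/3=5843 =5843.00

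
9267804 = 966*9594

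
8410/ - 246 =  - 35 + 100/123  =  - 34.19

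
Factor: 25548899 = 25548899^1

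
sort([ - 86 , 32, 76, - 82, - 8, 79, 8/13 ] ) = [ - 86, - 82, - 8, 8/13,32,76, 79]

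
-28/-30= 14/15= 0.93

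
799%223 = 130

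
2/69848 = 1/34924 = 0.00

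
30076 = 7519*4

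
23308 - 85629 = - 62321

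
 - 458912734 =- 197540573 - 261372161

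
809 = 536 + 273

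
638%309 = 20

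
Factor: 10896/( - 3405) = - 16/5 = -2^4*5^(-1) 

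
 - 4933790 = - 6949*710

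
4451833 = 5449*817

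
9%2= 1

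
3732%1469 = 794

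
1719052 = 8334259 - 6615207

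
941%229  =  25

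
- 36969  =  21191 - 58160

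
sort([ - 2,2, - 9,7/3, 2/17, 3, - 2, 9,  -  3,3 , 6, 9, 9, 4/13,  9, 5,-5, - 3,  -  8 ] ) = [-9, - 8,-5, - 3, - 3 ,-2,-2,2/17, 4/13, 2, 7/3, 3 , 3,5 , 6,  9,9, 9, 9]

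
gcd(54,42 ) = 6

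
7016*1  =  7016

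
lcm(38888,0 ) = 0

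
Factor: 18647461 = 7^1*31^1*85933^1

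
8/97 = 8/97 = 0.08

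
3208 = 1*3208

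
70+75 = 145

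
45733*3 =137199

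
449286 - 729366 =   -  280080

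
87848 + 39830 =127678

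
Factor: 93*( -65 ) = - 3^1*5^1*13^1 * 31^1 =-6045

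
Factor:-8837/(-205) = 5^ (-1)*41^(  -  1) * 8837^1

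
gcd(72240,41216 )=112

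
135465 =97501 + 37964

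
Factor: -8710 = - 2^1*5^1*13^1 *67^1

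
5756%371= 191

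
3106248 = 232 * 13389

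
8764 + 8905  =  17669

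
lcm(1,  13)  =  13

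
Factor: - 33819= - 3^1 * 11273^1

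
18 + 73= 91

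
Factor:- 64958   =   - 2^1*32479^1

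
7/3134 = 7/3134 = 0.00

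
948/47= 948/47= 20.17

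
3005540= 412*7295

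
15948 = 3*5316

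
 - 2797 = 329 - 3126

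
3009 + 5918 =8927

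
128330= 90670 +37660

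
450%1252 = 450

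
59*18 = 1062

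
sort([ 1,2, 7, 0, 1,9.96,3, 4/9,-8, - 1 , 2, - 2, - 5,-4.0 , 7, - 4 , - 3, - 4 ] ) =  [ -8,-5, - 4.0,-4,  -  4, - 3, - 2 , - 1,0,4/9,1 , 1,  2, 2, 3,  7,7, 9.96 ]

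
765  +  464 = 1229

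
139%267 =139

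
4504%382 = 302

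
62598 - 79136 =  - 16538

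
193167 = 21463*9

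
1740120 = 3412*510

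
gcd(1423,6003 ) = 1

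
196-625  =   - 429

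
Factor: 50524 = 2^2*17^1*743^1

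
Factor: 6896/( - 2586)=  - 8/3 = - 2^3*3^( - 1)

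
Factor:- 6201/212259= - 2067/70753 =- 3^1*13^1*53^1* 70753^( - 1)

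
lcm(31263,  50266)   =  2563566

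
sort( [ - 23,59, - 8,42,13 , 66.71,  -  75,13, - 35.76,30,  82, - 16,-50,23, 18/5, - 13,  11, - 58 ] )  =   [ -75, - 58, - 50, - 35.76, - 23,- 16 , - 13, - 8,  18/5,11,13,13, 23,30,42,  59,66.71,82 ]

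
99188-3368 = 95820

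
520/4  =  130 = 130.00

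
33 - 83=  - 50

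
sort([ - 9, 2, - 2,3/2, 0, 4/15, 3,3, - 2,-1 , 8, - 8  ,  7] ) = [-9,-8, - 2, - 2, - 1, 0 , 4/15, 3/2, 2,3,3, 7,8 ] 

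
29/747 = 29/747 = 0.04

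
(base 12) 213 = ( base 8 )457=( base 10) 303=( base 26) bh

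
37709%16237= 5235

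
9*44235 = 398115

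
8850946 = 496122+8354824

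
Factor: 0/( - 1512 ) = 0^1 = 0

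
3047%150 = 47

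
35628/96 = 2969/8 = 371.12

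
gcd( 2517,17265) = 3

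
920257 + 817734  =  1737991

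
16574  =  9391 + 7183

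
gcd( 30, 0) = 30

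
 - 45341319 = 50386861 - 95728180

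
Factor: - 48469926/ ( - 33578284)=24234963/16789142 = 2^( - 1 )*3^1*31^1 * 37^1*433^( - 1 )*7043^1*19387^( - 1)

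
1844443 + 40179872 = 42024315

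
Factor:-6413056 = -2^8*13^1*41^1 * 47^1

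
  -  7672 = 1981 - 9653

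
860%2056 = 860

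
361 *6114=2207154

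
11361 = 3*3787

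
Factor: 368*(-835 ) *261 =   -  2^4 *3^2*5^1*23^1*29^1 *167^1 = - 80200080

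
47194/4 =23597/2 = 11798.50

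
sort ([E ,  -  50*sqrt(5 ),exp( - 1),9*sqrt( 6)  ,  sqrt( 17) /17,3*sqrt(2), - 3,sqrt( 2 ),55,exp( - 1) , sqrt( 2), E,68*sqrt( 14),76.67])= [ - 50*sqrt(5), - 3,sqrt ( 17)/17,exp( - 1 ),  exp( - 1),sqrt(2), sqrt(2),E,E,3*sqrt(2),9*sqrt(6),55,76.67,68*sqrt(14)] 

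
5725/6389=5725/6389 = 0.90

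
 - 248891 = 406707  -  655598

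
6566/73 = 6566/73 = 89.95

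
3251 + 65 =3316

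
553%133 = 21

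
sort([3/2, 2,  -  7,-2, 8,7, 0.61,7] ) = [ - 7,- 2,0.61,3/2,  2,7 , 7,8 ]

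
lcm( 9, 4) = 36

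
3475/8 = 3475/8 = 434.38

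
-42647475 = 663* (-64325)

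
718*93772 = 67328296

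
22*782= 17204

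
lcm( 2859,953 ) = 2859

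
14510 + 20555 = 35065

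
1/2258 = 1/2258=0.00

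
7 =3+4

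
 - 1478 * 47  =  - 69466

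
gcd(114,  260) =2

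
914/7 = 130+4/7 = 130.57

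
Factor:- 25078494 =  - 2^1 * 3^1*7^2 * 197^1 * 433^1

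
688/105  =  688/105 =6.55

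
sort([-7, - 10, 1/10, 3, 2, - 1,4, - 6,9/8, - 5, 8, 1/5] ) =[ - 10, - 7, - 6, - 5, - 1, 1/10 , 1/5, 9/8, 2,3, 4, 8 ]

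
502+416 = 918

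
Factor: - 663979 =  - 663979^1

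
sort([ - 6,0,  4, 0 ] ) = [  -  6,0,0,4]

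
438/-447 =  - 146/149 = - 0.98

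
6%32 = 6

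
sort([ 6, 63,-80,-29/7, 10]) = [ - 80, - 29/7,6,  10, 63 ] 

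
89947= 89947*1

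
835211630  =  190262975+644948655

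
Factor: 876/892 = 3^1 * 73^1  *  223^( - 1)= 219/223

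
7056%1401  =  51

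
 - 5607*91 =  - 510237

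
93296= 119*784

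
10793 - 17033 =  - 6240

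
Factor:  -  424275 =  - 3^1 * 5^2*5657^1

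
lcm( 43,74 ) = 3182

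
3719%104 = 79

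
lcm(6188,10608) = 74256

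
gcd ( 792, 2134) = 22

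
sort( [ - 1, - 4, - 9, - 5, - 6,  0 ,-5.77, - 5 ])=[- 9, - 6, -5.77, - 5,- 5, - 4,- 1,0]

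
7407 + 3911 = 11318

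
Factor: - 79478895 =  - 3^1*5^1  *  157^1*33749^1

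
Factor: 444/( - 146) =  - 222/73 = - 2^1*3^1*37^1*73^( - 1)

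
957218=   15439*62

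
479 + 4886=5365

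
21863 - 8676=13187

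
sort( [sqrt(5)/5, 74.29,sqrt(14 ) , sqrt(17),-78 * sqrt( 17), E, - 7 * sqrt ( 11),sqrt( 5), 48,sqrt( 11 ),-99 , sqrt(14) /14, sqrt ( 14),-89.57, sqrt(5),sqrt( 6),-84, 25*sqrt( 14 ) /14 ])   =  [-78 * sqrt( 17),-99, - 89.57,- 84, - 7*sqrt(11),sqrt( 14) /14, sqrt(5)/5,sqrt( 5), sqrt(5), sqrt(6), E,sqrt(11 ),sqrt (14), sqrt(14), sqrt( 17 ),  25*sqrt( 14)/14, 48,74.29]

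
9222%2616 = 1374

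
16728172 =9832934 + 6895238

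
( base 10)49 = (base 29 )1k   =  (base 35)1E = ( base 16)31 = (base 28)1l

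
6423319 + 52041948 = 58465267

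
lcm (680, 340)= 680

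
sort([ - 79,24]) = [ - 79, 24]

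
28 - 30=-2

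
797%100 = 97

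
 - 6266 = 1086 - 7352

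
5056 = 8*632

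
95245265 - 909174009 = -813928744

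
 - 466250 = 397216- 863466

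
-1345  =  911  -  2256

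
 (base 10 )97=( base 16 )61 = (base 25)3M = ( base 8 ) 141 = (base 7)166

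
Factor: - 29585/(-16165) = 53^ ( - 1) * 97^1 = 97/53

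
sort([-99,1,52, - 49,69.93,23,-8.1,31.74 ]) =[ - 99 ,-49,-8.1, 1,23,31.74 , 52,  69.93] 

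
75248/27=2786 + 26/27 =2786.96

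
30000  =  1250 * 24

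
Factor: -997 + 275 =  - 2^1*19^2 = - 722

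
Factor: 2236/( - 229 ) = - 2^2*13^1*43^1*229^(-1 )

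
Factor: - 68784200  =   - 2^3*5^2*239^1*1439^1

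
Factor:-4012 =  - 2^2*17^1*59^1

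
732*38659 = 28298388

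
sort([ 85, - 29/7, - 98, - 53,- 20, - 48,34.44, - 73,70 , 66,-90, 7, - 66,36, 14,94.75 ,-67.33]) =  [ - 98,- 90,- 73, - 67.33, - 66,-53, - 48, - 20, - 29/7 , 7,  14, 34.44, 36, 66, 70,85,94.75] 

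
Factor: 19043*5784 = 110144712 = 2^3*3^1*137^1*139^1*241^1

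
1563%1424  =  139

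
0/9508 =0 = 0.00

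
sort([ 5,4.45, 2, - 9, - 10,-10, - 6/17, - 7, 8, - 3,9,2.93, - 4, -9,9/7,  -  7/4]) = [-10, - 10, - 9, - 9,-7,-4,  -  3, - 7/4, - 6/17, 9/7,2,2.93 , 4.45, 5, 8,9]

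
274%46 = 44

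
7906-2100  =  5806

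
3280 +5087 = 8367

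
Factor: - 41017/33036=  - 2^(  -  2 ) * 3^ ( - 1)*2753^ ( - 1)*41017^1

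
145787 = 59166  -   - 86621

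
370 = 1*370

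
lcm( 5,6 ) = 30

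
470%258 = 212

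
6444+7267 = 13711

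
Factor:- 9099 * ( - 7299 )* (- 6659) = - 442248169059  =  -  3^5*337^1*811^1*6659^1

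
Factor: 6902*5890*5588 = 2^4*5^1*7^1*11^1 * 17^1*19^1*29^1*31^1*127^1 = 227167734640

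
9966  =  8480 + 1486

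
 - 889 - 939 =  - 1828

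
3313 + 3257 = 6570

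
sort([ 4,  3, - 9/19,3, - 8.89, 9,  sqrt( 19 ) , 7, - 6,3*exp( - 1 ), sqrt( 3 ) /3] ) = [ - 8.89, - 6, - 9/19, sqrt(3)/3,  3*exp( - 1),3,  3, 4, sqrt(19), 7 , 9]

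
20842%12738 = 8104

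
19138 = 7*2734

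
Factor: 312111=3^2*34679^1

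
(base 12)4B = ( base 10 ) 59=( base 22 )2F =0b111011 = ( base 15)3e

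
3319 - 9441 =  - 6122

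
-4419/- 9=491+0/1 =491.00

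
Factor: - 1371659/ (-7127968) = 2^( - 5)*29^( - 1)*317^1*4327^1*  7681^( -1)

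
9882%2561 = 2199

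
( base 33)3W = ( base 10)131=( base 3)11212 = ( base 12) AB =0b10000011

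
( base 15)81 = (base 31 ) 3S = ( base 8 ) 171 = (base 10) 121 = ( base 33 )3m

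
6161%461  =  168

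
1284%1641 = 1284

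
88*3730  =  328240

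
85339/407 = 85339/407 = 209.68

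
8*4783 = 38264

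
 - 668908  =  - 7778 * 86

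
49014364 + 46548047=95562411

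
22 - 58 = - 36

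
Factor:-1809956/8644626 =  - 2^1*3^( - 2 )*17^1*43^1*179^( - 1)*619^1*2683^( - 1) = - 904978/4322313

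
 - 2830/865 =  - 4  +  126/173 = - 3.27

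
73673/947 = 73673/947 = 77.80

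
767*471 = 361257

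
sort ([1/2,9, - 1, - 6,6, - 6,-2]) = [ - 6, - 6,  -  2,  -  1, 1/2,6, 9] 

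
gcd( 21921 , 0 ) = 21921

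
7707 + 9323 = 17030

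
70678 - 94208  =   - 23530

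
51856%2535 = 1156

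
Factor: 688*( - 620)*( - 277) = 2^6*5^1*31^1*43^1*277^1  =  118157120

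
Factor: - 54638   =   - 2^1*17^1*1607^1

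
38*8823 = 335274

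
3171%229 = 194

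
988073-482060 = 506013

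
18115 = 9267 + 8848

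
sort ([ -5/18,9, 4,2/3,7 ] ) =[ - 5/18,  2/3, 4, 7 , 9 ] 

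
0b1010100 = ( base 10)84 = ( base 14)60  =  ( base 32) 2k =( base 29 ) 2q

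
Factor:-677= - 677^1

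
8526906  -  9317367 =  - 790461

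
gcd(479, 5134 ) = 1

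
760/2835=152/567 = 0.27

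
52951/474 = 52951/474 = 111.71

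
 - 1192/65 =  - 19+43/65 = - 18.34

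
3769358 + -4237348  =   -467990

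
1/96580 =1/96580 = 0.00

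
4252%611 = 586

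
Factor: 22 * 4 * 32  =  2816 = 2^8 * 11^1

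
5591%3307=2284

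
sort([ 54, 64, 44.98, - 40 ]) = [ - 40,44.98,  54, 64]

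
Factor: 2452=2^2*613^1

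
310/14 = 155/7 = 22.14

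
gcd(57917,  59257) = 1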